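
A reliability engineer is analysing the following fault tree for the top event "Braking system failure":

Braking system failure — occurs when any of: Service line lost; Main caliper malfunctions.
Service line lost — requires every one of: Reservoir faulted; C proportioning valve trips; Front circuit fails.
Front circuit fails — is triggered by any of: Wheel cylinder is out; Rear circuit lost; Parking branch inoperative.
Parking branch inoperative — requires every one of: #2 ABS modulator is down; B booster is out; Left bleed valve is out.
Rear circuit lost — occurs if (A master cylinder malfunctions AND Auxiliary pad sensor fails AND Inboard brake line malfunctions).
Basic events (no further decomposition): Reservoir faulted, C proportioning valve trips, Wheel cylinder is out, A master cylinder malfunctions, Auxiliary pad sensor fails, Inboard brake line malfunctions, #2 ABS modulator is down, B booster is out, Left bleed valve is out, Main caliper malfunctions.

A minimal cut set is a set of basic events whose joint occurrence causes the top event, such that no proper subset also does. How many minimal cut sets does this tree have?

4

Rear circuit lost [AND]: one cut set from each child combined → 1 × 1 × 1 = 1 cut set(s).
Parking branch inoperative [AND]: one cut set from each child combined → 1 × 1 × 1 = 1 cut set(s).
Front circuit fails [OR]: union of children's cut sets → 3 cut set(s).
Service line lost [AND]: one cut set from each child combined → 1 × 1 × 3 = 3 cut set(s).
Braking system failure [OR]: union of children's cut sets → 4 cut set(s).
Minimal cut sets: {C proportioning valve trips, Reservoir faulted, Wheel cylinder is out}; {A master cylinder malfunctions, Auxiliary pad sensor fails, C proportioning valve trips, Inboard brake line malfunctions, Reservoir faulted}; {#2 ABS modulator is down, B booster is out, C proportioning valve trips, Left bleed valve is out, Reservoir faulted}; {Main caliper malfunctions}.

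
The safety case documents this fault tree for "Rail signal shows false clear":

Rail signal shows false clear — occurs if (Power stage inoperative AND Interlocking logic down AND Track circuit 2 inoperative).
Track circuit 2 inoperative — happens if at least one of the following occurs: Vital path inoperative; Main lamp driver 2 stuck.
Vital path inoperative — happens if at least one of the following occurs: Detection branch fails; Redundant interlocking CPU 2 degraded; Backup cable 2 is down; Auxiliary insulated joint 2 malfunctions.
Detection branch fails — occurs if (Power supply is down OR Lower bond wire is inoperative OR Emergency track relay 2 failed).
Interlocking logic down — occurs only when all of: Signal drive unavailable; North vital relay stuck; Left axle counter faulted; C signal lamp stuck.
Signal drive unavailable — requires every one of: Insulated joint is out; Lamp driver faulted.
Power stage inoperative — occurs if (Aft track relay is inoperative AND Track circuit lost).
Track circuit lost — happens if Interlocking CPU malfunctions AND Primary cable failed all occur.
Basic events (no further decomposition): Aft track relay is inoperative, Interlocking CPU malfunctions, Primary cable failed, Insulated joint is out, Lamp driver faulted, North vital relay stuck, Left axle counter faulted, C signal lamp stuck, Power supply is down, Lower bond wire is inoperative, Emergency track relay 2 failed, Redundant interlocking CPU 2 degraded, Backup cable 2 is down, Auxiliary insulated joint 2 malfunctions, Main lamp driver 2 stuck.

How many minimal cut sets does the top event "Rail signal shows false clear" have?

7

Track circuit lost [AND]: one cut set from each child combined → 1 × 1 = 1 cut set(s).
Power stage inoperative [AND]: one cut set from each child combined → 1 × 1 = 1 cut set(s).
Signal drive unavailable [AND]: one cut set from each child combined → 1 × 1 = 1 cut set(s).
Interlocking logic down [AND]: one cut set from each child combined → 1 × 1 × 1 × 1 = 1 cut set(s).
Detection branch fails [OR]: union of children's cut sets → 3 cut set(s).
Vital path inoperative [OR]: union of children's cut sets → 6 cut set(s).
Track circuit 2 inoperative [OR]: union of children's cut sets → 7 cut set(s).
Rail signal shows false clear [AND]: one cut set from each child combined → 1 × 1 × 7 = 7 cut set(s).
Minimal cut sets: {Aft track relay is inoperative, C signal lamp stuck, Insulated joint is out, Interlocking CPU malfunctions, Lamp driver faulted, Left axle counter faulted, North vital relay stuck, Power supply is down, Primary cable failed}; {Aft track relay is inoperative, C signal lamp stuck, Insulated joint is out, Interlocking CPU malfunctions, Lamp driver faulted, Left axle counter faulted, Lower bond wire is inoperative, North vital relay stuck, Primary cable failed}; {Aft track relay is inoperative, C signal lamp stuck, Emergency track relay 2 failed, Insulated joint is out, Interlocking CPU malfunctions, Lamp driver faulted, Left axle counter faulted, North vital relay stuck, Primary cable failed}; {Aft track relay is inoperative, C signal lamp stuck, Insulated joint is out, Interlocking CPU malfunctions, Lamp driver faulted, Left axle counter faulted, North vital relay stuck, Primary cable failed, Redundant interlocking CPU 2 degraded}; {Aft track relay is inoperative, Backup cable 2 is down, C signal lamp stuck, Insulated joint is out, Interlocking CPU malfunctions, Lamp driver faulted, Left axle counter faulted, North vital relay stuck, Primary cable failed}; {Aft track relay is inoperative, Auxiliary insulated joint 2 malfunctions, C signal lamp stuck, Insulated joint is out, Interlocking CPU malfunctions, Lamp driver faulted, Left axle counter faulted, North vital relay stuck, Primary cable failed}; {Aft track relay is inoperative, C signal lamp stuck, Insulated joint is out, Interlocking CPU malfunctions, Lamp driver faulted, Left axle counter faulted, Main lamp driver 2 stuck, North vital relay stuck, Primary cable failed}.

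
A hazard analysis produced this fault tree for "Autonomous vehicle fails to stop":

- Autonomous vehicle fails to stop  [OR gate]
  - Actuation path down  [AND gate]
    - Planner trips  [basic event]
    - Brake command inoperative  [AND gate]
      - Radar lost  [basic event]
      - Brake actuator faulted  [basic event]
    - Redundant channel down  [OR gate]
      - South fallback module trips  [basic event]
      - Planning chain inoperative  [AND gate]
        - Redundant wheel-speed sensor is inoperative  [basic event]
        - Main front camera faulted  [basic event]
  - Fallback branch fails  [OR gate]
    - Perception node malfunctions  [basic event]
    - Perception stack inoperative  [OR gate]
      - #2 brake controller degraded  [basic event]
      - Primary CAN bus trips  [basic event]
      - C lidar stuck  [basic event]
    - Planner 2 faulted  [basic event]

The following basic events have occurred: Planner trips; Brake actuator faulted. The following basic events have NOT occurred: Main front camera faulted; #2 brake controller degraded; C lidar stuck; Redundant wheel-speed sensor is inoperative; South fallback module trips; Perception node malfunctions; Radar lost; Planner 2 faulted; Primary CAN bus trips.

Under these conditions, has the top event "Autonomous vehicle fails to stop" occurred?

No

Brake command inoperative [AND]: Radar lost=not, Brake actuator faulted=occurs → not all inputs occur → does not occur.
Planning chain inoperative [AND]: Redundant wheel-speed sensor is inoperative=not, Main front camera faulted=not → not all inputs occur → does not occur.
Redundant channel down [OR]: South fallback module trips=not, Planning chain inoperative=not → no input occurs → does not occur.
Actuation path down [AND]: Planner trips=occurs, Brake command inoperative=not, Redundant channel down=not → not all inputs occur → does not occur.
Perception stack inoperative [OR]: #2 brake controller degraded=not, Primary CAN bus trips=not, C lidar stuck=not → no input occurs → does not occur.
Fallback branch fails [OR]: Perception node malfunctions=not, Perception stack inoperative=not, Planner 2 faulted=not → no input occurs → does not occur.
Autonomous vehicle fails to stop [OR]: Actuation path down=not, Fallback branch fails=not → no input occurs → does not occur.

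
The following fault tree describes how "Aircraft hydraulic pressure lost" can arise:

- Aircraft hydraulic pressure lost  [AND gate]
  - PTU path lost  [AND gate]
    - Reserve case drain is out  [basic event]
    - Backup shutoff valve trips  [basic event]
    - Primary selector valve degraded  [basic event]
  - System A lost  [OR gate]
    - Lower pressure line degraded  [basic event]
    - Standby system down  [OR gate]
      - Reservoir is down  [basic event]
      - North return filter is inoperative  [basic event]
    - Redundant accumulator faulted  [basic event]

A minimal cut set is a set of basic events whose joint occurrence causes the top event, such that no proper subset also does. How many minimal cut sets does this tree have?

4

PTU path lost [AND]: one cut set from each child combined → 1 × 1 × 1 = 1 cut set(s).
Standby system down [OR]: union of children's cut sets → 2 cut set(s).
System A lost [OR]: union of children's cut sets → 4 cut set(s).
Aircraft hydraulic pressure lost [AND]: one cut set from each child combined → 1 × 4 = 4 cut set(s).
Minimal cut sets: {Backup shutoff valve trips, Lower pressure line degraded, Primary selector valve degraded, Reserve case drain is out}; {Backup shutoff valve trips, Primary selector valve degraded, Reserve case drain is out, Reservoir is down}; {Backup shutoff valve trips, North return filter is inoperative, Primary selector valve degraded, Reserve case drain is out}; {Backup shutoff valve trips, Primary selector valve degraded, Redundant accumulator faulted, Reserve case drain is out}.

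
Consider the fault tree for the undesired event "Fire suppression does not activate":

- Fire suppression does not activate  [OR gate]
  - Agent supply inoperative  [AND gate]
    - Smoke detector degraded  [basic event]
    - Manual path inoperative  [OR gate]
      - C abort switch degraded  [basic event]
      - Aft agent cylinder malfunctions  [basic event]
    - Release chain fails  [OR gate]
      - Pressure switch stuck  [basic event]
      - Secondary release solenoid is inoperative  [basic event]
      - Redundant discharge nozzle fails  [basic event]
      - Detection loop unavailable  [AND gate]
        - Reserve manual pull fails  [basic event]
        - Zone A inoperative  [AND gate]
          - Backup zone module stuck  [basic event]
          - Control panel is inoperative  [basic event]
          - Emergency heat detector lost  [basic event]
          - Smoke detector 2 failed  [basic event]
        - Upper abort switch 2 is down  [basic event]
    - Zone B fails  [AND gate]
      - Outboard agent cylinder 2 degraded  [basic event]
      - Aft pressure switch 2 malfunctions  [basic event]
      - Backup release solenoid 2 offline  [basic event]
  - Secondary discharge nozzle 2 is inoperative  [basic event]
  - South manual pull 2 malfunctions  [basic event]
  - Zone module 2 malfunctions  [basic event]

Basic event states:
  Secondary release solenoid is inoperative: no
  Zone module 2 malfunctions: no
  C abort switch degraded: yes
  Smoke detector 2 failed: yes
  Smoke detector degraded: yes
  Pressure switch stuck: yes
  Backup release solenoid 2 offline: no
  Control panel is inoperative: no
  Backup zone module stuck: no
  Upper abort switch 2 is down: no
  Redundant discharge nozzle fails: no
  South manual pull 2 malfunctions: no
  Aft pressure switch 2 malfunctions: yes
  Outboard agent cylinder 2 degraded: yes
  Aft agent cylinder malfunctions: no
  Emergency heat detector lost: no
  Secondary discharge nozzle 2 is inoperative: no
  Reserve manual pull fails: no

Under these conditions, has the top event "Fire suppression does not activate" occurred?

Manual path inoperative [OR]: C abort switch degraded=occurs, Aft agent cylinder malfunctions=not → at least one input occurs → occurs.
Zone A inoperative [AND]: Backup zone module stuck=not, Control panel is inoperative=not, Emergency heat detector lost=not, Smoke detector 2 failed=occurs → not all inputs occur → does not occur.
Detection loop unavailable [AND]: Reserve manual pull fails=not, Zone A inoperative=not, Upper abort switch 2 is down=not → not all inputs occur → does not occur.
Release chain fails [OR]: Pressure switch stuck=occurs, Secondary release solenoid is inoperative=not, Redundant discharge nozzle fails=not, Detection loop unavailable=not → at least one input occurs → occurs.
Zone B fails [AND]: Outboard agent cylinder 2 degraded=occurs, Aft pressure switch 2 malfunctions=occurs, Backup release solenoid 2 offline=not → not all inputs occur → does not occur.
Agent supply inoperative [AND]: Smoke detector degraded=occurs, Manual path inoperative=occurs, Release chain fails=occurs, Zone B fails=not → not all inputs occur → does not occur.
Fire suppression does not activate [OR]: Agent supply inoperative=not, Secondary discharge nozzle 2 is inoperative=not, South manual pull 2 malfunctions=not, Zone module 2 malfunctions=not → no input occurs → does not occur.

No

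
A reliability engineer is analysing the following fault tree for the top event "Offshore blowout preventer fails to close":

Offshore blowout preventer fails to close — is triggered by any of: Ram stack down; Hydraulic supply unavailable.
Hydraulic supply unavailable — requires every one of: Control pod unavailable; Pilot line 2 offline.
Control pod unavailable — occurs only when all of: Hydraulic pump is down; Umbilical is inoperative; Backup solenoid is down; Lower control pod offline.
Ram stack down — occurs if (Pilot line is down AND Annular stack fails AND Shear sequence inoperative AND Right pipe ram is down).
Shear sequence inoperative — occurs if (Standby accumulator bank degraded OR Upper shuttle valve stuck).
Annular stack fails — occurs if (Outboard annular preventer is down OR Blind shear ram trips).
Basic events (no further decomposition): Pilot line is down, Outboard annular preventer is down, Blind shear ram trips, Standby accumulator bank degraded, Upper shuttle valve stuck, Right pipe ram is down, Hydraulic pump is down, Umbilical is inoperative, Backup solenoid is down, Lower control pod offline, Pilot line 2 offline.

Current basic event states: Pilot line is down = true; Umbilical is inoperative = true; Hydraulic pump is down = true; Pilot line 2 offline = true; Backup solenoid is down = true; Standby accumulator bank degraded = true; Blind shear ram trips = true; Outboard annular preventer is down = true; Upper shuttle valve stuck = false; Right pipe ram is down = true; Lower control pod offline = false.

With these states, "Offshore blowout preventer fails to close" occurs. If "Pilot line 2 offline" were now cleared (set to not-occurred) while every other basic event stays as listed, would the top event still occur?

Yes

Counterfactual: set "Pilot line 2 offline" to not occurred.
Annular stack fails [OR]: Outboard annular preventer is down=occurs, Blind shear ram trips=occurs → at least one input occurs → occurs.
Shear sequence inoperative [OR]: Standby accumulator bank degraded=occurs, Upper shuttle valve stuck=not → at least one input occurs → occurs.
Ram stack down [AND]: Pilot line is down=occurs, Annular stack fails=occurs, Shear sequence inoperative=occurs, Right pipe ram is down=occurs → all inputs occur → occurs.
Control pod unavailable [AND]: Hydraulic pump is down=occurs, Umbilical is inoperative=occurs, Backup solenoid is down=occurs, Lower control pod offline=not → not all inputs occur → does not occur.
Hydraulic supply unavailable [AND]: Control pod unavailable=not, Pilot line 2 offline=not → not all inputs occur → does not occur.
Offshore blowout preventer fails to close [OR]: Ram stack down=occurs, Hydraulic supply unavailable=not → at least one input occurs → occurs.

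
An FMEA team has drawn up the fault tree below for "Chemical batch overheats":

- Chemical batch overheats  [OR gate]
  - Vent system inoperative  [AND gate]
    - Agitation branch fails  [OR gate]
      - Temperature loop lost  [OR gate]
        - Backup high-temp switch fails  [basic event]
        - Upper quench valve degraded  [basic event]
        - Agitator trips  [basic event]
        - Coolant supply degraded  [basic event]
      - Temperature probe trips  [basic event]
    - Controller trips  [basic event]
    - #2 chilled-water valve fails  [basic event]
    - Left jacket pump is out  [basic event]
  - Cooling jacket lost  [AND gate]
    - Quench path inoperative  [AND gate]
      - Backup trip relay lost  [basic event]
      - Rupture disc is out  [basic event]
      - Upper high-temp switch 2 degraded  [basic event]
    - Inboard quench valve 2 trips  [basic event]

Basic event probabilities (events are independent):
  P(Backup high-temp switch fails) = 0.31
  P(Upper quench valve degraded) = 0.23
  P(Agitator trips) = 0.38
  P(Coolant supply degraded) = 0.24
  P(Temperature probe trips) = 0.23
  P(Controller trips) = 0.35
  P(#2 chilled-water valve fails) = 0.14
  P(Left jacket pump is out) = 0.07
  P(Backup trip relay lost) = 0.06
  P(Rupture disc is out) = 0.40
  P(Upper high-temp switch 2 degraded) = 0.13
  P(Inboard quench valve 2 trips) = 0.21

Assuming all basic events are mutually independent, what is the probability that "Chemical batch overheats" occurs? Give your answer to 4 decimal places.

P(Temperature loop lost) [OR] = 1 − (1−0.31) × (1−0.23) × (1−0.38) × (1−0.24) = 0.749651
P(Agitation branch fails) [OR] = 1 − (1−0.749651) × (1−0.23) = 0.807231
P(Vent system inoperative) [AND] = 0.807231 × 0.35 × 0.14 × 0.07 = 0.002769
P(Quench path inoperative) [AND] = 0.06 × 0.40 × 0.13 = 0.003120
P(Cooling jacket lost) [AND] = 0.003120 × 0.21 = 0.000655
P(Chemical batch overheats) [OR] = 1 − (1−0.002769) × (1−0.000655) = 0.003422
Rounded to 4 decimal places: P(Chemical batch overheats) ≈ 0.0034.

0.0034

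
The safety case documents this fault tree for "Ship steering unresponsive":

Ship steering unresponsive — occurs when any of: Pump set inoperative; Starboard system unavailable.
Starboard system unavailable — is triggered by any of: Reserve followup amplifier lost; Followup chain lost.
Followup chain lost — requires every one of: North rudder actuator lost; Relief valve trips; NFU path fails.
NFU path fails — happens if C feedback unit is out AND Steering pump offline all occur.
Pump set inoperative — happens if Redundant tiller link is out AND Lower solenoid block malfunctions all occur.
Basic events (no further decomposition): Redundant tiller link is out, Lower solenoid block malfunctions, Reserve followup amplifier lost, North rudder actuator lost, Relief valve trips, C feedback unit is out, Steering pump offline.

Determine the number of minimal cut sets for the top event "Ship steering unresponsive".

3

Pump set inoperative [AND]: one cut set from each child combined → 1 × 1 = 1 cut set(s).
NFU path fails [AND]: one cut set from each child combined → 1 × 1 = 1 cut set(s).
Followup chain lost [AND]: one cut set from each child combined → 1 × 1 × 1 = 1 cut set(s).
Starboard system unavailable [OR]: union of children's cut sets → 2 cut set(s).
Ship steering unresponsive [OR]: union of children's cut sets → 3 cut set(s).
Minimal cut sets: {Lower solenoid block malfunctions, Redundant tiller link is out}; {Reserve followup amplifier lost}; {C feedback unit is out, North rudder actuator lost, Relief valve trips, Steering pump offline}.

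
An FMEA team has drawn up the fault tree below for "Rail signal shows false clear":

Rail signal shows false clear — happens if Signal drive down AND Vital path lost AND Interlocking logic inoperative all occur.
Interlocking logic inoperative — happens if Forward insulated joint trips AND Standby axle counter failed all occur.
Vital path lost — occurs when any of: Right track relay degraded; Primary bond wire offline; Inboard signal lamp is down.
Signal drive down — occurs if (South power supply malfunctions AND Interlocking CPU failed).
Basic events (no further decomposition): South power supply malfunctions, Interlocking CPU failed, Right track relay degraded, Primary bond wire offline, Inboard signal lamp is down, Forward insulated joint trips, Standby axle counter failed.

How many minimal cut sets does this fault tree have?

Signal drive down [AND]: one cut set from each child combined → 1 × 1 = 1 cut set(s).
Vital path lost [OR]: union of children's cut sets → 3 cut set(s).
Interlocking logic inoperative [AND]: one cut set from each child combined → 1 × 1 = 1 cut set(s).
Rail signal shows false clear [AND]: one cut set from each child combined → 1 × 3 × 1 = 3 cut set(s).
Minimal cut sets: {Forward insulated joint trips, Interlocking CPU failed, Right track relay degraded, South power supply malfunctions, Standby axle counter failed}; {Forward insulated joint trips, Interlocking CPU failed, Primary bond wire offline, South power supply malfunctions, Standby axle counter failed}; {Forward insulated joint trips, Inboard signal lamp is down, Interlocking CPU failed, South power supply malfunctions, Standby axle counter failed}.

3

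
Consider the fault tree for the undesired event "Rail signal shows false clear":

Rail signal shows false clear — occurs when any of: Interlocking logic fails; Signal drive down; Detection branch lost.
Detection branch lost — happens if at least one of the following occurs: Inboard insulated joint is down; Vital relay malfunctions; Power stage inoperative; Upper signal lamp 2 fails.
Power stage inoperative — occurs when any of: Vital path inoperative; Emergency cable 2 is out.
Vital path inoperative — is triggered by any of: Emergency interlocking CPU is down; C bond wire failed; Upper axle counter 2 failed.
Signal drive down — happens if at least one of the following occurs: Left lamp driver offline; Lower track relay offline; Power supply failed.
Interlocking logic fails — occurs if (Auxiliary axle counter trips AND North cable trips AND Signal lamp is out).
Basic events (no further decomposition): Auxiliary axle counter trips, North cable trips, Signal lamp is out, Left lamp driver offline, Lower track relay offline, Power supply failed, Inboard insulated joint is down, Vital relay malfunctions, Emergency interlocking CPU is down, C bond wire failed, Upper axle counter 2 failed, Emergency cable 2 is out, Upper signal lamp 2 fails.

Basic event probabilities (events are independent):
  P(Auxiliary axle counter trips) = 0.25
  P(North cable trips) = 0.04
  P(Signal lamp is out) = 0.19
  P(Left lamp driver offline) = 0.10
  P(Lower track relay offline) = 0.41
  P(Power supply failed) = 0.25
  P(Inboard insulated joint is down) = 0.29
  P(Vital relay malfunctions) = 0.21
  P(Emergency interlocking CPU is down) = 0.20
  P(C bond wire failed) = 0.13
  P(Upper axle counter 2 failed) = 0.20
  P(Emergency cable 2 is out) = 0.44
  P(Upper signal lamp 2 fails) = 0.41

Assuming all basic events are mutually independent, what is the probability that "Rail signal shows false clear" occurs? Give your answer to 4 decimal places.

0.9590

P(Interlocking logic fails) [AND] = 0.25 × 0.04 × 0.19 = 0.001900
P(Signal drive down) [OR] = 1 − (1−0.10) × (1−0.41) × (1−0.25) = 0.601750
P(Vital path inoperative) [OR] = 1 − (1−0.20) × (1−0.13) × (1−0.20) = 0.443200
P(Power stage inoperative) [OR] = 1 − (1−0.443200) × (1−0.44) = 0.688192
P(Detection branch lost) [OR] = 1 − (1−0.29) × (1−0.21) × (1−0.688192) × (1−0.41) = 0.896813
P(Rail signal shows false clear) [OR] = 1 − (1−0.001900) × (1−0.601750) × (1−0.896813) = 0.958984
Rounded to 4 decimal places: P(Rail signal shows false clear) ≈ 0.9590.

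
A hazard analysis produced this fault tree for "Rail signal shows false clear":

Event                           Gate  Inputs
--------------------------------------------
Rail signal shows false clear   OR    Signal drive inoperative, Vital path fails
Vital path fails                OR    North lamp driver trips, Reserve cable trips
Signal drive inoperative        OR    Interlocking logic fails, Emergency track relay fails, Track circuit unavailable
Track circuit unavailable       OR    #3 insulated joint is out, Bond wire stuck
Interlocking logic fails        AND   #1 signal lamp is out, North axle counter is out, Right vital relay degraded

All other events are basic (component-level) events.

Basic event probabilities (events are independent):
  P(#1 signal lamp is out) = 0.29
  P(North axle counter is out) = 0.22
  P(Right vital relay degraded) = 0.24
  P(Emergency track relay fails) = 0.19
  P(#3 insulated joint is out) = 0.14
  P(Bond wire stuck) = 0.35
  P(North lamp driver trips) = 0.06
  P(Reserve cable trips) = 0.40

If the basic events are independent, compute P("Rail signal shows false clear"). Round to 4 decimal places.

0.7485

P(Interlocking logic fails) [AND] = 0.29 × 0.22 × 0.24 = 0.015312
P(Track circuit unavailable) [OR] = 1 − (1−0.14) × (1−0.35) = 0.441000
P(Signal drive inoperative) [OR] = 1 − (1−0.015312) × (1−0.19) × (1−0.441000) = 0.554143
P(Vital path fails) [OR] = 1 − (1−0.06) × (1−0.40) = 0.436000
P(Rail signal shows false clear) [OR] = 1 − (1−0.554143) × (1−0.436000) = 0.748537
Rounded to 4 decimal places: P(Rail signal shows false clear) ≈ 0.7485.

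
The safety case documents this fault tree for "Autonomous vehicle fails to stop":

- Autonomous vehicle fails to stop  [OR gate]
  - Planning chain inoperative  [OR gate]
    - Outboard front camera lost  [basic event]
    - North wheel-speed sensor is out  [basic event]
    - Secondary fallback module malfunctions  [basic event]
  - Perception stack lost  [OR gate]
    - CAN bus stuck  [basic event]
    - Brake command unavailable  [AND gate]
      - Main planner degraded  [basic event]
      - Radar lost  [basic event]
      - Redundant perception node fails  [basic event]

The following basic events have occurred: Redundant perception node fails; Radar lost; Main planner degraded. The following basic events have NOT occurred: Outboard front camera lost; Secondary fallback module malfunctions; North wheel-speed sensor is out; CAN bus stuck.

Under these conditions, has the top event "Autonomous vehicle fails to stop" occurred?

Planning chain inoperative [OR]: Outboard front camera lost=not, North wheel-speed sensor is out=not, Secondary fallback module malfunctions=not → no input occurs → does not occur.
Brake command unavailable [AND]: Main planner degraded=occurs, Radar lost=occurs, Redundant perception node fails=occurs → all inputs occur → occurs.
Perception stack lost [OR]: CAN bus stuck=not, Brake command unavailable=occurs → at least one input occurs → occurs.
Autonomous vehicle fails to stop [OR]: Planning chain inoperative=not, Perception stack lost=occurs → at least one input occurs → occurs.

Yes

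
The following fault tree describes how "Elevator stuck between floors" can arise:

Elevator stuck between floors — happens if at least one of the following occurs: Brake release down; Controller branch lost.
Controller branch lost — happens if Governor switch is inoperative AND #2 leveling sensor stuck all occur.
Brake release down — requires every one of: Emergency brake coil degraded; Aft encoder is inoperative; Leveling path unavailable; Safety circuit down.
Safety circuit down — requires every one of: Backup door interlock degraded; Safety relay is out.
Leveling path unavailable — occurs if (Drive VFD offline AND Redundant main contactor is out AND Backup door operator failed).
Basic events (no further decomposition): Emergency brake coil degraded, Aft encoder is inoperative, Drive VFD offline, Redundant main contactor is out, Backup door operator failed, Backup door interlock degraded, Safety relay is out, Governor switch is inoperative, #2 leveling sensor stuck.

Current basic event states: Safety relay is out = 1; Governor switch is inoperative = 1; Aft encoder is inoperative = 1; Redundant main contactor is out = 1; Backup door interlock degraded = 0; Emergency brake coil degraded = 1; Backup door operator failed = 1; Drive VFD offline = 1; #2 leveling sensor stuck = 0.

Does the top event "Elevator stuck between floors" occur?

Leveling path unavailable [AND]: Drive VFD offline=occurs, Redundant main contactor is out=occurs, Backup door operator failed=occurs → all inputs occur → occurs.
Safety circuit down [AND]: Backup door interlock degraded=not, Safety relay is out=occurs → not all inputs occur → does not occur.
Brake release down [AND]: Emergency brake coil degraded=occurs, Aft encoder is inoperative=occurs, Leveling path unavailable=occurs, Safety circuit down=not → not all inputs occur → does not occur.
Controller branch lost [AND]: Governor switch is inoperative=occurs, #2 leveling sensor stuck=not → not all inputs occur → does not occur.
Elevator stuck between floors [OR]: Brake release down=not, Controller branch lost=not → no input occurs → does not occur.

No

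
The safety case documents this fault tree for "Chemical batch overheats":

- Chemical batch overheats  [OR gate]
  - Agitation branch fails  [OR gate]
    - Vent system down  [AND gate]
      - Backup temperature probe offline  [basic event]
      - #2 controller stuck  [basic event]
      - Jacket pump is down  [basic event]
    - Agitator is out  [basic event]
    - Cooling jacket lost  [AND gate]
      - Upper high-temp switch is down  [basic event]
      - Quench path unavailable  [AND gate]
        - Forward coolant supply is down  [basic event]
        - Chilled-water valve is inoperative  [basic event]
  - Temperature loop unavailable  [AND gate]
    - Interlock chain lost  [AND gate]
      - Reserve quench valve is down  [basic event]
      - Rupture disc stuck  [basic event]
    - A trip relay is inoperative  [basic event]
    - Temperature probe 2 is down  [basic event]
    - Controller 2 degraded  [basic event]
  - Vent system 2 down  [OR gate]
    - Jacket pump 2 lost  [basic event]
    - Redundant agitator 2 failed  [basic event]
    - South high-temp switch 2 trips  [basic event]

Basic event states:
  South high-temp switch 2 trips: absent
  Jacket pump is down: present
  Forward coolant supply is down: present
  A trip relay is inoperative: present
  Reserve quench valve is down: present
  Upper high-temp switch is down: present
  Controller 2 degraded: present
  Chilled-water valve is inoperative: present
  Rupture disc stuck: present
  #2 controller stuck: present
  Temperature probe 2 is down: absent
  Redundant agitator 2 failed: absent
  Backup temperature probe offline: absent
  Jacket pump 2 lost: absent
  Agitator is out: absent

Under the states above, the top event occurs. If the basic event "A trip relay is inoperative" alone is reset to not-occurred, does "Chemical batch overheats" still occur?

Yes

Counterfactual: set "A trip relay is inoperative" to not occurred.
Vent system down [AND]: Backup temperature probe offline=not, #2 controller stuck=occurs, Jacket pump is down=occurs → not all inputs occur → does not occur.
Quench path unavailable [AND]: Forward coolant supply is down=occurs, Chilled-water valve is inoperative=occurs → all inputs occur → occurs.
Cooling jacket lost [AND]: Upper high-temp switch is down=occurs, Quench path unavailable=occurs → all inputs occur → occurs.
Agitation branch fails [OR]: Vent system down=not, Agitator is out=not, Cooling jacket lost=occurs → at least one input occurs → occurs.
Interlock chain lost [AND]: Reserve quench valve is down=occurs, Rupture disc stuck=occurs → all inputs occur → occurs.
Temperature loop unavailable [AND]: Interlock chain lost=occurs, A trip relay is inoperative=not, Temperature probe 2 is down=not, Controller 2 degraded=occurs → not all inputs occur → does not occur.
Vent system 2 down [OR]: Jacket pump 2 lost=not, Redundant agitator 2 failed=not, South high-temp switch 2 trips=not → no input occurs → does not occur.
Chemical batch overheats [OR]: Agitation branch fails=occurs, Temperature loop unavailable=not, Vent system 2 down=not → at least one input occurs → occurs.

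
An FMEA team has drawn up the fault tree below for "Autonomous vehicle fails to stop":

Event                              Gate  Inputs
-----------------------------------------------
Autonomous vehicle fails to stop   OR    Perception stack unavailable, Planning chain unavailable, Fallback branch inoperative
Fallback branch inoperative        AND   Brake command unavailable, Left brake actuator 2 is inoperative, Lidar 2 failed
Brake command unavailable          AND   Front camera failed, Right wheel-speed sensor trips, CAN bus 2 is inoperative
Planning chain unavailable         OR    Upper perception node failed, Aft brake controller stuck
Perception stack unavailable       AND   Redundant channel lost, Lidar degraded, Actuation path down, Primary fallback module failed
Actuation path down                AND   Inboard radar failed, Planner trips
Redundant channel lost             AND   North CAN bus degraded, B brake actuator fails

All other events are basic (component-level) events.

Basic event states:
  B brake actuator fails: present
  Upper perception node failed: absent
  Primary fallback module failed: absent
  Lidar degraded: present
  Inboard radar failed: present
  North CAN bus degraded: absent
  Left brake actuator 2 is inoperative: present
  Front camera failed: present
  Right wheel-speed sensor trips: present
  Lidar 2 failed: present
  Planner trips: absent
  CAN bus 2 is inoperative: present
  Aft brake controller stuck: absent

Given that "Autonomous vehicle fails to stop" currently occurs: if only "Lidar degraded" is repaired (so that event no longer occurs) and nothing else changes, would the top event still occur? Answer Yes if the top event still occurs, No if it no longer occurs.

Yes

Counterfactual: set "Lidar degraded" to not occurred.
Redundant channel lost [AND]: North CAN bus degraded=not, B brake actuator fails=occurs → not all inputs occur → does not occur.
Actuation path down [AND]: Inboard radar failed=occurs, Planner trips=not → not all inputs occur → does not occur.
Perception stack unavailable [AND]: Redundant channel lost=not, Lidar degraded=not, Actuation path down=not, Primary fallback module failed=not → not all inputs occur → does not occur.
Planning chain unavailable [OR]: Upper perception node failed=not, Aft brake controller stuck=not → no input occurs → does not occur.
Brake command unavailable [AND]: Front camera failed=occurs, Right wheel-speed sensor trips=occurs, CAN bus 2 is inoperative=occurs → all inputs occur → occurs.
Fallback branch inoperative [AND]: Brake command unavailable=occurs, Left brake actuator 2 is inoperative=occurs, Lidar 2 failed=occurs → all inputs occur → occurs.
Autonomous vehicle fails to stop [OR]: Perception stack unavailable=not, Planning chain unavailable=not, Fallback branch inoperative=occurs → at least one input occurs → occurs.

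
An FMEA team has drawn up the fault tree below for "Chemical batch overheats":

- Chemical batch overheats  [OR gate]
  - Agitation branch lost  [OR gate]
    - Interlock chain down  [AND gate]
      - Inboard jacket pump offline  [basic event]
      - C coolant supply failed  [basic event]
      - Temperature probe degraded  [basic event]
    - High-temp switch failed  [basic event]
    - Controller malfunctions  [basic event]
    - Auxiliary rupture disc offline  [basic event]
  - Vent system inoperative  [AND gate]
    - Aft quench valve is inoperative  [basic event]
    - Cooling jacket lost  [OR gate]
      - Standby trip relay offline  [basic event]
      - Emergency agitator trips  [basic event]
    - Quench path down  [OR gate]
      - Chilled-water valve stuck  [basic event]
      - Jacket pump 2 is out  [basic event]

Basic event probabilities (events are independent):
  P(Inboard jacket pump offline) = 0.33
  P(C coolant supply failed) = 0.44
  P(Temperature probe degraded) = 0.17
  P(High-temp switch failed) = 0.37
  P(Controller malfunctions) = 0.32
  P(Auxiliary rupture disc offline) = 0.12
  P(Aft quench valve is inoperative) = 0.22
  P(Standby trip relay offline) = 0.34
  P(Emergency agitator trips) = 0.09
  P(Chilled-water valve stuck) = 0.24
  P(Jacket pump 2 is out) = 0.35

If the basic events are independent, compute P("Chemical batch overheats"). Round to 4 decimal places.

0.6487

P(Interlock chain down) [AND] = 0.33 × 0.44 × 0.17 = 0.024684
P(Agitation branch lost) [OR] = 1 − (1−0.024684) × (1−0.37) × (1−0.32) × (1−0.12) = 0.632314
P(Cooling jacket lost) [OR] = 1 − (1−0.34) × (1−0.09) = 0.399400
P(Quench path down) [OR] = 1 − (1−0.24) × (1−0.35) = 0.506000
P(Vent system inoperative) [AND] = 0.22 × 0.399400 × 0.506000 = 0.044461
P(Chemical batch overheats) [OR] = 1 − (1−0.632314) × (1−0.044461) = 0.648662
Rounded to 4 decimal places: P(Chemical batch overheats) ≈ 0.6487.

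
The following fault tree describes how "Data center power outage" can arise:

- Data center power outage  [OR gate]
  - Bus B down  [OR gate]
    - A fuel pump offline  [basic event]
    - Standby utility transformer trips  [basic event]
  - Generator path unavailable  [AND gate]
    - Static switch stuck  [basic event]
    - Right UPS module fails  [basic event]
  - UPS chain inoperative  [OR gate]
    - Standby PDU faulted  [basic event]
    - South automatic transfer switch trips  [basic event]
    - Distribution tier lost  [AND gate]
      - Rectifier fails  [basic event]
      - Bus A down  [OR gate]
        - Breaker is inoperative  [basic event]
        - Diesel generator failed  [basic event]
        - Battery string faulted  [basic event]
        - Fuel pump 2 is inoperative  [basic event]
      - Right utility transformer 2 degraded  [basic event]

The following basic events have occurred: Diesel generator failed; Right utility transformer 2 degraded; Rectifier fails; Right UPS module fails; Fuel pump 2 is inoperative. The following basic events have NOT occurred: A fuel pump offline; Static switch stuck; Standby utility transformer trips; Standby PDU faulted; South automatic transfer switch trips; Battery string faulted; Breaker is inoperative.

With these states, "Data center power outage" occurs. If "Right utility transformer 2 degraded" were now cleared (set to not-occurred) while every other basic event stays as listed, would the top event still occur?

Counterfactual: set "Right utility transformer 2 degraded" to not occurred.
Bus B down [OR]: A fuel pump offline=not, Standby utility transformer trips=not → no input occurs → does not occur.
Generator path unavailable [AND]: Static switch stuck=not, Right UPS module fails=occurs → not all inputs occur → does not occur.
Bus A down [OR]: Breaker is inoperative=not, Diesel generator failed=occurs, Battery string faulted=not, Fuel pump 2 is inoperative=occurs → at least one input occurs → occurs.
Distribution tier lost [AND]: Rectifier fails=occurs, Bus A down=occurs, Right utility transformer 2 degraded=not → not all inputs occur → does not occur.
UPS chain inoperative [OR]: Standby PDU faulted=not, South automatic transfer switch trips=not, Distribution tier lost=not → no input occurs → does not occur.
Data center power outage [OR]: Bus B down=not, Generator path unavailable=not, UPS chain inoperative=not → no input occurs → does not occur.

No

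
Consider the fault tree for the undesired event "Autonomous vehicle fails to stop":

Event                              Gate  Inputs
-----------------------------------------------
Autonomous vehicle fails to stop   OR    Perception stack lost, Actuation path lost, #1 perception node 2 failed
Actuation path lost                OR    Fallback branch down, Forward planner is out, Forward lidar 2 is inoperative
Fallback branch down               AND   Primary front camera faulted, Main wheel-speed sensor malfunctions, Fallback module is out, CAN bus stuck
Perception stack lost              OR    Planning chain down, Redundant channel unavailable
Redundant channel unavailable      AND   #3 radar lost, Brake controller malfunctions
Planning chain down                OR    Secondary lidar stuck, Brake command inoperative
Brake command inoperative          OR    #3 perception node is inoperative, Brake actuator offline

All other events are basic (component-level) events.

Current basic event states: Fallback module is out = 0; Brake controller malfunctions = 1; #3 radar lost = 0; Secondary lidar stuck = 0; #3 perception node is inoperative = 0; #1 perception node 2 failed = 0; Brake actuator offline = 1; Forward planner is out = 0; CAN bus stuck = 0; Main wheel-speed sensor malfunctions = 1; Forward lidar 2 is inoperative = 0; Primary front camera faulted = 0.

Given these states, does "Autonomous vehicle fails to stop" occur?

Yes

Brake command inoperative [OR]: #3 perception node is inoperative=not, Brake actuator offline=occurs → at least one input occurs → occurs.
Planning chain down [OR]: Secondary lidar stuck=not, Brake command inoperative=occurs → at least one input occurs → occurs.
Redundant channel unavailable [AND]: #3 radar lost=not, Brake controller malfunctions=occurs → not all inputs occur → does not occur.
Perception stack lost [OR]: Planning chain down=occurs, Redundant channel unavailable=not → at least one input occurs → occurs.
Fallback branch down [AND]: Primary front camera faulted=not, Main wheel-speed sensor malfunctions=occurs, Fallback module is out=not, CAN bus stuck=not → not all inputs occur → does not occur.
Actuation path lost [OR]: Fallback branch down=not, Forward planner is out=not, Forward lidar 2 is inoperative=not → no input occurs → does not occur.
Autonomous vehicle fails to stop [OR]: Perception stack lost=occurs, Actuation path lost=not, #1 perception node 2 failed=not → at least one input occurs → occurs.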